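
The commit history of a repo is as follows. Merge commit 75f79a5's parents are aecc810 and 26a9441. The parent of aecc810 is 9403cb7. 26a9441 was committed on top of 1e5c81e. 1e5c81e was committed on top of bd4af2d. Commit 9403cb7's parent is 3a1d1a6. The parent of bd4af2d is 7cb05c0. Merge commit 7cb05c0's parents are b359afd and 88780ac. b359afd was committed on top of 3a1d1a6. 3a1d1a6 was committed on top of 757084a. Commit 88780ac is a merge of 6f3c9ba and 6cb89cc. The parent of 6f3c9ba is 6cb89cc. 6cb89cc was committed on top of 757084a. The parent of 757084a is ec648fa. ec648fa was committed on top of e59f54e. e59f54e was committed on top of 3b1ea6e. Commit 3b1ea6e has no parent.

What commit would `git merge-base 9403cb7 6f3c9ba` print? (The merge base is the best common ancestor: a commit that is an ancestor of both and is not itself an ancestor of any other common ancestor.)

757084a

Ancestors of 9403cb7: {3a1d1a6, 3b1ea6e, 757084a, 9403cb7, e59f54e, ec648fa}.
Ancestors of 6f3c9ba: {3b1ea6e, 6cb89cc, 6f3c9ba, 757084a, e59f54e, ec648fa}.
Common ancestors: {3b1ea6e, 757084a, e59f54e, ec648fa}.
Among these, 757084a is not an ancestor of any other common ancestor — it is the merge base.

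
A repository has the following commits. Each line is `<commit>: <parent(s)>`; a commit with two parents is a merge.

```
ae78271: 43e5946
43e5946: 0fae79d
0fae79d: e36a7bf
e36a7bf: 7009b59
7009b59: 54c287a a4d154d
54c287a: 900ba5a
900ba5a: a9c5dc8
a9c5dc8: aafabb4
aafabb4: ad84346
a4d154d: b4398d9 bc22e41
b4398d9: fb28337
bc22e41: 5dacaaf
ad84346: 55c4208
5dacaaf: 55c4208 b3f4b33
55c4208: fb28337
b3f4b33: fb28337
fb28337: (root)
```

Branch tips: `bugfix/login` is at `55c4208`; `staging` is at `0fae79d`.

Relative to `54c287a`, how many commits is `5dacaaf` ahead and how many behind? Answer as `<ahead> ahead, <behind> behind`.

2 ahead, 5 behind

Reachable from 5dacaaf: {55c4208, 5dacaaf, b3f4b33, fb28337}.
Reachable from 54c287a: {54c287a, 55c4208, 900ba5a, a9c5dc8, aafabb4, ad84346, fb28337}.
Only in 5dacaaf's history (ahead): {5dacaaf, b3f4b33} — 2.
Only in 54c287a's history (behind): {54c287a, 900ba5a, a9c5dc8, aafabb4, ad84346} — 5.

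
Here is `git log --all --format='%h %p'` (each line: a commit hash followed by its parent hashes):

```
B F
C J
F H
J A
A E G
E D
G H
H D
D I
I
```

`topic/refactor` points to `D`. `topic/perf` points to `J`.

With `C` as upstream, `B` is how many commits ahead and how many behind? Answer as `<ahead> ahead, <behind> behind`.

2 ahead, 5 behind

Reachable from B: {B, D, F, H, I}.
Reachable from C: {A, C, D, E, G, H, I, J}.
Only in B's history (ahead): {B, F} — 2.
Only in C's history (behind): {A, C, E, G, J} — 5.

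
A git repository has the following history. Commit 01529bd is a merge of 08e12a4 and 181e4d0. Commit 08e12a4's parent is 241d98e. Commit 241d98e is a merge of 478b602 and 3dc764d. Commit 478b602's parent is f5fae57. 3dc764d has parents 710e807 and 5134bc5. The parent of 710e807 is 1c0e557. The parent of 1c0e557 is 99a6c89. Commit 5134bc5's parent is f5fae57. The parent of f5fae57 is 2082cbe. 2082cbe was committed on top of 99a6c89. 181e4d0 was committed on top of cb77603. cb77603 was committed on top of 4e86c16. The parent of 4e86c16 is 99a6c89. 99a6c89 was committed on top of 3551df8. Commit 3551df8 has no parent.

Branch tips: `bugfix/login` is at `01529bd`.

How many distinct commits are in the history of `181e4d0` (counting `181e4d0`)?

Walking parent pointers from 181e4d0: reachable set = {181e4d0, 3551df8, 4e86c16, 99a6c89, cb77603}.
That is 5 commits.

5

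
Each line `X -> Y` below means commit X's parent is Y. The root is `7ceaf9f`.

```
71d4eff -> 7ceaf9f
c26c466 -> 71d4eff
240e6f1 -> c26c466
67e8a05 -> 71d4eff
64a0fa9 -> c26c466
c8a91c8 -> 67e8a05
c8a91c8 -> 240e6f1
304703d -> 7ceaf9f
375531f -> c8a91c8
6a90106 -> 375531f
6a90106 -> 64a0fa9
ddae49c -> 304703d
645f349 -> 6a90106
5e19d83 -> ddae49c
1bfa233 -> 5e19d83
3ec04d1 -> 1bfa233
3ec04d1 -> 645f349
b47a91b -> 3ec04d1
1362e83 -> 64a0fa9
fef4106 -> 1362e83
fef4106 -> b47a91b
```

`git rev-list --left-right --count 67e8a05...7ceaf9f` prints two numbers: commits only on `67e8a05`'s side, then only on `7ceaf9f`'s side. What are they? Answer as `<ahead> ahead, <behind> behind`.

Reachable from 67e8a05: {67e8a05, 71d4eff, 7ceaf9f}.
Reachable from 7ceaf9f: {7ceaf9f}.
Only in 67e8a05's history (ahead): {67e8a05, 71d4eff} — 2.
Only in 7ceaf9f's history (behind): {} — 0.

2 ahead, 0 behind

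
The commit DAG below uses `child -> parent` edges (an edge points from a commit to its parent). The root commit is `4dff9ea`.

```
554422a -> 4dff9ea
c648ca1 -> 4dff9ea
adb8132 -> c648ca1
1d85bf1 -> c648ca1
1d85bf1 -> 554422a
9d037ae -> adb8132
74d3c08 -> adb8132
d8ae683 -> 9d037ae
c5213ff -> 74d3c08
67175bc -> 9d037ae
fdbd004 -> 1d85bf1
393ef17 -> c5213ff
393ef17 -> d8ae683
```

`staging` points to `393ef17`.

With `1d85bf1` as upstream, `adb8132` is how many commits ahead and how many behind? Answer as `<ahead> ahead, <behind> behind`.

1 ahead, 2 behind

Reachable from adb8132: {4dff9ea, adb8132, c648ca1}.
Reachable from 1d85bf1: {1d85bf1, 4dff9ea, 554422a, c648ca1}.
Only in adb8132's history (ahead): {adb8132} — 1.
Only in 1d85bf1's history (behind): {1d85bf1, 554422a} — 2.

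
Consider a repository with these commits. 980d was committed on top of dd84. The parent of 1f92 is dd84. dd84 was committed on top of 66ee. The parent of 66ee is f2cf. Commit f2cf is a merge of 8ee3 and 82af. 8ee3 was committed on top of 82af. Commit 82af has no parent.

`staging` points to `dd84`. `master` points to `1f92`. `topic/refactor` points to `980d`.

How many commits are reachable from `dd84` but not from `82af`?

4

Reachable from dd84: {66ee, 82af, 8ee3, dd84, f2cf}.
Reachable from 82af: {82af}.
In dd84's history but not 82af's: {66ee, 8ee3, dd84, f2cf} — 4 commits.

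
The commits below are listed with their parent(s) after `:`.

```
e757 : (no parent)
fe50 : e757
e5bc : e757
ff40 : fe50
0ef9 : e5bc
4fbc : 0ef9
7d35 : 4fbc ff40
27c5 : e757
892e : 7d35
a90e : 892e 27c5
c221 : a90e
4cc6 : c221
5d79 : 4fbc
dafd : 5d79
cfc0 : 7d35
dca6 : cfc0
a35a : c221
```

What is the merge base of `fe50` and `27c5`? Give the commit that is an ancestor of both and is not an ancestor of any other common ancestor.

e757

Ancestors of fe50: {e757, fe50}.
Ancestors of 27c5: {27c5, e757}.
Common ancestors: {e757}.
The only common ancestor is e757, so it is the merge base.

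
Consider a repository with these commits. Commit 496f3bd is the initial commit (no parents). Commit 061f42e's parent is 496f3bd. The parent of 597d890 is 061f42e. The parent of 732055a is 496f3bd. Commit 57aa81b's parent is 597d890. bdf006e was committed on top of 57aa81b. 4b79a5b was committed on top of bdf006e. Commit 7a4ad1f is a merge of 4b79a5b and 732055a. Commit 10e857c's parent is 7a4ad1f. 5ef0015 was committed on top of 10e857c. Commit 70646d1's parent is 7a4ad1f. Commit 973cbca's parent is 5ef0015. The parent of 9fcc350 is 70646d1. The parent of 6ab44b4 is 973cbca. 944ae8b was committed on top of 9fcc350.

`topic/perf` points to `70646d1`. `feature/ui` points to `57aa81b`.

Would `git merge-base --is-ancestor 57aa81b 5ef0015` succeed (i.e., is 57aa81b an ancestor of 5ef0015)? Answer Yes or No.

Ancestors of 5ef0015 (commits reachable by following parents): {061f42e, 10e857c, 496f3bd, 4b79a5b, 57aa81b, 597d890, 5ef0015, 732055a, 7a4ad1f, bdf006e}.
57aa81b is in that set, so it is an ancestor of 5ef0015.

Yes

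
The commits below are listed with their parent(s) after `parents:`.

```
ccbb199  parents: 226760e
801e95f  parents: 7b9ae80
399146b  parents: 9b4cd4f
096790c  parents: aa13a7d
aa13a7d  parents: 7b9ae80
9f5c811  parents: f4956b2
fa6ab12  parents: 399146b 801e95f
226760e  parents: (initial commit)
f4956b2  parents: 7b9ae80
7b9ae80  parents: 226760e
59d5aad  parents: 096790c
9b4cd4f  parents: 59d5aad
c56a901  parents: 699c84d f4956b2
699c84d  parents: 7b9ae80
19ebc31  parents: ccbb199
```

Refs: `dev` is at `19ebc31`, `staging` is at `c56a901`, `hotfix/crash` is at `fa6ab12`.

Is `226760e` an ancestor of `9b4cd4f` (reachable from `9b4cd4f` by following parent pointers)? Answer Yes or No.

Ancestors of 9b4cd4f (commits reachable by following parents): {096790c, 226760e, 59d5aad, 7b9ae80, 9b4cd4f, aa13a7d}.
226760e is in that set, so it is an ancestor of 9b4cd4f.

Yes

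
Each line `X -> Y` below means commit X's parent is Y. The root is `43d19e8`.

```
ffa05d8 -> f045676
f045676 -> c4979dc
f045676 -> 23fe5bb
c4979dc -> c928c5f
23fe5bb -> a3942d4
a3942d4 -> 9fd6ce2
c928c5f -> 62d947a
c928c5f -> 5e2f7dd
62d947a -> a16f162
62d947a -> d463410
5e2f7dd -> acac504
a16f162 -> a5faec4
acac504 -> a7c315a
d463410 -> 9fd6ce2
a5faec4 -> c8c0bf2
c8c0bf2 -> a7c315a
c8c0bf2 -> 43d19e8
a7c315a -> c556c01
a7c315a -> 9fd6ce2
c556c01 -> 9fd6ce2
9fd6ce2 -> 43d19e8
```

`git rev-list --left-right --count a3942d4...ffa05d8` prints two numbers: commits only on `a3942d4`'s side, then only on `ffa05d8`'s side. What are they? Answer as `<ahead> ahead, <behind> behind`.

Reachable from a3942d4: {43d19e8, 9fd6ce2, a3942d4}.
Reachable from ffa05d8: {23fe5bb, 43d19e8, 5e2f7dd, 62d947a, 9fd6ce2, a16f162, a3942d4, a5faec4, a7c315a, acac504, c4979dc, c556c01, c8c0bf2, c928c5f, d463410, f045676, ffa05d8}.
Only in a3942d4's history (ahead): {} — 0.
Only in ffa05d8's history (behind): {23fe5bb, 5e2f7dd, 62d947a, a16f162, a5faec4, a7c315a, acac504, c4979dc, c556c01, c8c0bf2, c928c5f, d463410, f045676, ffa05d8} — 14.

0 ahead, 14 behind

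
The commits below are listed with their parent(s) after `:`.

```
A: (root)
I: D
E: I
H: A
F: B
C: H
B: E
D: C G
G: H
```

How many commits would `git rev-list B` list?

Walking parent pointers from B: reachable set = {A, B, C, D, E, G, H, I}.
That is 8 commits.

8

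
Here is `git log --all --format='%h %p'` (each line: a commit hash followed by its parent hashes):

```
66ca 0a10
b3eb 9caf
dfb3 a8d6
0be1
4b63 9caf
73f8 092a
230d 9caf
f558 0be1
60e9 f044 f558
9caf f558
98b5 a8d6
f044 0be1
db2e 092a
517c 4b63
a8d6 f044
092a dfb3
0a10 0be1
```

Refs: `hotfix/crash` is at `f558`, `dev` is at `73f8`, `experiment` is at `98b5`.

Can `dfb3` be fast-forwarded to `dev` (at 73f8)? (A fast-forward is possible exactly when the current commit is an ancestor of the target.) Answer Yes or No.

A fast-forward from dfb3 to 73f8 is possible iff dfb3 is an ancestor of 73f8.
Ancestors of 73f8: {092a, 0be1, 73f8, a8d6, dfb3, f044}.
dfb3 is among them, so fast-forward is possible.

Yes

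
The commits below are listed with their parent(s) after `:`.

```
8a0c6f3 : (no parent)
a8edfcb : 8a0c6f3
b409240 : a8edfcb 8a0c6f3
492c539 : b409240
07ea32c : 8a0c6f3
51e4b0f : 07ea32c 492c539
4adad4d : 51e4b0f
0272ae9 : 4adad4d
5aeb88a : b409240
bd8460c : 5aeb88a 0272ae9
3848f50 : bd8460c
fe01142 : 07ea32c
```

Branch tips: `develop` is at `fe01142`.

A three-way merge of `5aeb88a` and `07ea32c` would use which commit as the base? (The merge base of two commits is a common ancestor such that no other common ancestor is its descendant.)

Ancestors of 5aeb88a: {5aeb88a, 8a0c6f3, a8edfcb, b409240}.
Ancestors of 07ea32c: {07ea32c, 8a0c6f3}.
Common ancestors: {8a0c6f3}.
The only common ancestor is 8a0c6f3, so it is the merge base.

8a0c6f3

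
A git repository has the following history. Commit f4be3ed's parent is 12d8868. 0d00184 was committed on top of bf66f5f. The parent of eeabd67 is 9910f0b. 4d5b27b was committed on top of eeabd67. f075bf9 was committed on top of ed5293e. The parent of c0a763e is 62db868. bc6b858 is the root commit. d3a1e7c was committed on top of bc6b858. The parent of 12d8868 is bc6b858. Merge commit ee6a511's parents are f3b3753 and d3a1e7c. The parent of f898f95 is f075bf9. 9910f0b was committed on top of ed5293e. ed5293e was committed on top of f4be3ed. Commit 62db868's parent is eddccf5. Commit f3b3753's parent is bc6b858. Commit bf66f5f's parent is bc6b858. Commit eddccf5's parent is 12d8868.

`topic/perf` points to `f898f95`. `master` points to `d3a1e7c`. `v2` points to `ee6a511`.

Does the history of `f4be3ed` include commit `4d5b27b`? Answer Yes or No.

No

Ancestors of f4be3ed: {12d8868, bc6b858, f4be3ed}.
4d5b27b is not in that set, so it is not an ancestor of f4be3ed.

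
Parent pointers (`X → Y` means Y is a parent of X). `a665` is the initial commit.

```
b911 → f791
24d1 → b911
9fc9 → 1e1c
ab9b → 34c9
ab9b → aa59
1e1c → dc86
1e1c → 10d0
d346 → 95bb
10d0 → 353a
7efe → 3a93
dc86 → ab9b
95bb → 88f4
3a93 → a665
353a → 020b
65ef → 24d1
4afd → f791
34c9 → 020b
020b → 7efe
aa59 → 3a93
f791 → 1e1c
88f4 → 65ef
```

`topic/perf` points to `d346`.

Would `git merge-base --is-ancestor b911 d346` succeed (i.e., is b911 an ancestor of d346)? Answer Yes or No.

Ancestors of d346 (commits reachable by following parents): {020b, 10d0, 1e1c, 24d1, 34c9, 353a, 3a93, 65ef, 7efe, 88f4, 95bb, a665, aa59, ab9b, b911, d346, dc86, f791}.
b911 is in that set, so it is an ancestor of d346.

Yes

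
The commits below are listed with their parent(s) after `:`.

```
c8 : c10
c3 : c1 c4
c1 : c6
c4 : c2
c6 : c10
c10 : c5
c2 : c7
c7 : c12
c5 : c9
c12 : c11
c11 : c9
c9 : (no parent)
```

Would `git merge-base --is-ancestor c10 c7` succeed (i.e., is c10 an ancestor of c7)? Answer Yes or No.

Ancestors of c7: {c11, c12, c7, c9}.
c10 is not in that set, so it is not an ancestor of c7.

No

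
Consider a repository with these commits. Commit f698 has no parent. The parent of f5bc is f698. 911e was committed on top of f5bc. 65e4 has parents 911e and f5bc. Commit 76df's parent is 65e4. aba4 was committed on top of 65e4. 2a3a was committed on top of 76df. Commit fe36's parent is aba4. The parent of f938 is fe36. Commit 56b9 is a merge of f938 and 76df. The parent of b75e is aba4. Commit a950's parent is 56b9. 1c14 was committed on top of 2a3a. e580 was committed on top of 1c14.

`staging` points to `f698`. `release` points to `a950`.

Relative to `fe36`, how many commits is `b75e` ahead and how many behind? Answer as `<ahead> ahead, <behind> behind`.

1 ahead, 1 behind

Reachable from b75e: {65e4, 911e, aba4, b75e, f5bc, f698}.
Reachable from fe36: {65e4, 911e, aba4, f5bc, f698, fe36}.
Only in b75e's history (ahead): {b75e} — 1.
Only in fe36's history (behind): {fe36} — 1.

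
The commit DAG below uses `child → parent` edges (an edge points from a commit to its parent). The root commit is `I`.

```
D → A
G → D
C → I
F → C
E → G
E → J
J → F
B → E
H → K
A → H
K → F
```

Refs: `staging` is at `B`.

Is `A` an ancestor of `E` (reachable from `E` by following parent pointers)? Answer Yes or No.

Yes

Ancestors of E (commits reachable by following parents): {A, C, D, E, F, G, H, I, J, K}.
A is in that set, so it is an ancestor of E.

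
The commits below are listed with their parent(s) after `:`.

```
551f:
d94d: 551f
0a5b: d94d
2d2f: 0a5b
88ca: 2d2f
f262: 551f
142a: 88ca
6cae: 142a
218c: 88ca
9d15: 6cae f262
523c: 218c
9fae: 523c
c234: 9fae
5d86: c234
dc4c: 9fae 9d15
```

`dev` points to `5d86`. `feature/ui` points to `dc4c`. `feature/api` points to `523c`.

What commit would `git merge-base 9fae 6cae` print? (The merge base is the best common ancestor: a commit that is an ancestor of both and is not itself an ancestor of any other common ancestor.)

Ancestors of 9fae: {0a5b, 218c, 2d2f, 523c, 551f, 88ca, 9fae, d94d}.
Ancestors of 6cae: {0a5b, 142a, 2d2f, 551f, 6cae, 88ca, d94d}.
Common ancestors: {0a5b, 2d2f, 551f, 88ca, d94d}.
Among these, 88ca is not an ancestor of any other common ancestor — it is the merge base.

88ca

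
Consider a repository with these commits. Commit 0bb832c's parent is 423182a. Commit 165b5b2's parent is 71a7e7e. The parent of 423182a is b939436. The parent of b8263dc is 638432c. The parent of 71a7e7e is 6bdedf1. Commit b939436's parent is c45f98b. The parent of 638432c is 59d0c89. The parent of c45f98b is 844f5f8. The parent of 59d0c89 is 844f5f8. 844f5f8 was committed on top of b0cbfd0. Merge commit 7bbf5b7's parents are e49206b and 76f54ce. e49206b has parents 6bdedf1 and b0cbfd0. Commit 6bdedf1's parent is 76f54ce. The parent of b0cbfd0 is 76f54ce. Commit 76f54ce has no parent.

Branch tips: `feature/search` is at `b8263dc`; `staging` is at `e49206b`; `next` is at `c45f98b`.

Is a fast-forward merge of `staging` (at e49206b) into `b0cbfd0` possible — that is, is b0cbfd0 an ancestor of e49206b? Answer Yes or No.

Yes

A fast-forward from b0cbfd0 to e49206b is possible iff b0cbfd0 is an ancestor of e49206b.
Ancestors of e49206b: {6bdedf1, 76f54ce, b0cbfd0, e49206b}.
b0cbfd0 is among them, so fast-forward is possible.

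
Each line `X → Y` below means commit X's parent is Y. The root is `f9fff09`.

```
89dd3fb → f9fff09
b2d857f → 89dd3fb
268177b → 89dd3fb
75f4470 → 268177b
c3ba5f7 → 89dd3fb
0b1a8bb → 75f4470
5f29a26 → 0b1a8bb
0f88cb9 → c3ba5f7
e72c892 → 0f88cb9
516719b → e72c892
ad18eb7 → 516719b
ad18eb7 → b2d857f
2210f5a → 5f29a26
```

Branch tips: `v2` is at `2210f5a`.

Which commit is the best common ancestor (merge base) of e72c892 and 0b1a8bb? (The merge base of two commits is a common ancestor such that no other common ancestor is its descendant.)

Ancestors of e72c892: {0f88cb9, 89dd3fb, c3ba5f7, e72c892, f9fff09}.
Ancestors of 0b1a8bb: {0b1a8bb, 268177b, 75f4470, 89dd3fb, f9fff09}.
Common ancestors: {89dd3fb, f9fff09}.
Among these, 89dd3fb is not an ancestor of any other common ancestor — it is the merge base.

89dd3fb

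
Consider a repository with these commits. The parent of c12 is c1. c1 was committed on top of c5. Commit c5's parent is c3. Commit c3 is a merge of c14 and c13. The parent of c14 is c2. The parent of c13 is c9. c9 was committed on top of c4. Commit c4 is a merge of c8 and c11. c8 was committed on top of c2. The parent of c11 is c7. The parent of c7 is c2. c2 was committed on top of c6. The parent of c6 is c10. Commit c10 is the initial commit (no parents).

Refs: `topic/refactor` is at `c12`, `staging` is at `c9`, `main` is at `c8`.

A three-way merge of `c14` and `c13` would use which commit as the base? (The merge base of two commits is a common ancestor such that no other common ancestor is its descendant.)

c2

Ancestors of c14: {c10, c14, c2, c6}.
Ancestors of c13: {c10, c11, c13, c2, c4, c6, c7, c8, c9}.
Common ancestors: {c10, c2, c6}.
Among these, c2 is not an ancestor of any other common ancestor — it is the merge base.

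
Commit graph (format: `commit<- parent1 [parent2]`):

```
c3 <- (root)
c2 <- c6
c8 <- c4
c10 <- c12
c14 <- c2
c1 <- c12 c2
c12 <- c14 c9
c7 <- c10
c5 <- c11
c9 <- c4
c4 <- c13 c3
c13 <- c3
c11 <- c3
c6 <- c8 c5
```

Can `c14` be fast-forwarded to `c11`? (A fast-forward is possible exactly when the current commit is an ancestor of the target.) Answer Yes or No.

No

A fast-forward from c14 to c11 is possible iff c14 is an ancestor of c11.
Ancestors of c11: {c11, c3}.
c14 is not among them, so fast-forward is not possible.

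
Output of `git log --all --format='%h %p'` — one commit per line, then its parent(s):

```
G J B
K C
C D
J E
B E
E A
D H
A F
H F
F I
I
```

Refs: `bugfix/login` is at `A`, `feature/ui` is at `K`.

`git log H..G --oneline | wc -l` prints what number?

5

Reachable from G: {A, B, E, F, G, I, J}.
Reachable from H: {F, H, I}.
In G's history but not H's: {A, B, E, G, J} — 5 commits.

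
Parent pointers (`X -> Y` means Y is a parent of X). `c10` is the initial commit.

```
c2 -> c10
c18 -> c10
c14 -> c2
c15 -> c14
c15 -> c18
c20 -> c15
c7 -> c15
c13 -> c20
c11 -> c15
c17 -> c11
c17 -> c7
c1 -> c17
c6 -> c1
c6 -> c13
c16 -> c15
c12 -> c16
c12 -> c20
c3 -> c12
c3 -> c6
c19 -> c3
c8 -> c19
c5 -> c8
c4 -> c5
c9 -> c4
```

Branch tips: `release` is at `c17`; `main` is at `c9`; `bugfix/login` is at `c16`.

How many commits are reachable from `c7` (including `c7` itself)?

6

Walking parent pointers from c7: reachable set = {c10, c14, c15, c18, c2, c7}.
That is 6 commits.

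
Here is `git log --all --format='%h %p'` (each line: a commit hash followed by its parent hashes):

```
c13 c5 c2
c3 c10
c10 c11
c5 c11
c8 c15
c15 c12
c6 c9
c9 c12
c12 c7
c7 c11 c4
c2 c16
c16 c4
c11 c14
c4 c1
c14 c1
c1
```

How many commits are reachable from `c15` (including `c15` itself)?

Walking parent pointers from c15: reachable set = {c1, c11, c12, c14, c15, c4, c7}.
That is 7 commits.

7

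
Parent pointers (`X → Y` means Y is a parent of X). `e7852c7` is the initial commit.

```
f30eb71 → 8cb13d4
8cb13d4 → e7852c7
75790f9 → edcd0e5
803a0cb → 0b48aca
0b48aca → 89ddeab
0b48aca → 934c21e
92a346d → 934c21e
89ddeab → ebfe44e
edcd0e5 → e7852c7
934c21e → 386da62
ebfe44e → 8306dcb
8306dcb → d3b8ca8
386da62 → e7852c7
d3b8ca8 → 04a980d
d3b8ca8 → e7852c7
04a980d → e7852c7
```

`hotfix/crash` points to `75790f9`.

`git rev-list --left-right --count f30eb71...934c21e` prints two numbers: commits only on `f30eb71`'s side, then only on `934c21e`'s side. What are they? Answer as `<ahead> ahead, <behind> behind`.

2 ahead, 2 behind

Reachable from f30eb71: {8cb13d4, e7852c7, f30eb71}.
Reachable from 934c21e: {386da62, 934c21e, e7852c7}.
Only in f30eb71's history (ahead): {8cb13d4, f30eb71} — 2.
Only in 934c21e's history (behind): {386da62, 934c21e} — 2.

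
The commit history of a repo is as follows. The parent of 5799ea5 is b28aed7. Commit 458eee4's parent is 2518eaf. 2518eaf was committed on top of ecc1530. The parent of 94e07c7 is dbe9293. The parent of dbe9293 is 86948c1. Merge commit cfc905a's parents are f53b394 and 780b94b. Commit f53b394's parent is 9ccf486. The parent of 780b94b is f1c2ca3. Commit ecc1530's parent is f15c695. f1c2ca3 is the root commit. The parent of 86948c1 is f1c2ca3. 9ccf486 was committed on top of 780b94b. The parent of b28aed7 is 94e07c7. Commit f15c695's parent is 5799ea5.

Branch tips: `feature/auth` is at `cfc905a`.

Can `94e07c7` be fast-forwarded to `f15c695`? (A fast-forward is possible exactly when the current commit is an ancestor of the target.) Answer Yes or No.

A fast-forward from 94e07c7 to f15c695 is possible iff 94e07c7 is an ancestor of f15c695.
Ancestors of f15c695: {5799ea5, 86948c1, 94e07c7, b28aed7, dbe9293, f15c695, f1c2ca3}.
94e07c7 is among them, so fast-forward is possible.

Yes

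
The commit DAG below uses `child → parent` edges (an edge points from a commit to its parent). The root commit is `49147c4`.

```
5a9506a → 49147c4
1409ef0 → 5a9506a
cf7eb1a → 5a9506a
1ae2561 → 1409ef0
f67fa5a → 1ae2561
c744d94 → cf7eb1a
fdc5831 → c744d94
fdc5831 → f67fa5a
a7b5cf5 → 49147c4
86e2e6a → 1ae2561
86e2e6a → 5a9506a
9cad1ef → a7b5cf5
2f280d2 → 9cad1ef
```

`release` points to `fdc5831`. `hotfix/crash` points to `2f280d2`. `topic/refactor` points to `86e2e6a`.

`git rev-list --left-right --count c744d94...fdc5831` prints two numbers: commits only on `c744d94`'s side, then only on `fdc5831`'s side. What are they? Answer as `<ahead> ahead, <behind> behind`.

0 ahead, 4 behind

Reachable from c744d94: {49147c4, 5a9506a, c744d94, cf7eb1a}.
Reachable from fdc5831: {1409ef0, 1ae2561, 49147c4, 5a9506a, c744d94, cf7eb1a, f67fa5a, fdc5831}.
Only in c744d94's history (ahead): {} — 0.
Only in fdc5831's history (behind): {1409ef0, 1ae2561, f67fa5a, fdc5831} — 4.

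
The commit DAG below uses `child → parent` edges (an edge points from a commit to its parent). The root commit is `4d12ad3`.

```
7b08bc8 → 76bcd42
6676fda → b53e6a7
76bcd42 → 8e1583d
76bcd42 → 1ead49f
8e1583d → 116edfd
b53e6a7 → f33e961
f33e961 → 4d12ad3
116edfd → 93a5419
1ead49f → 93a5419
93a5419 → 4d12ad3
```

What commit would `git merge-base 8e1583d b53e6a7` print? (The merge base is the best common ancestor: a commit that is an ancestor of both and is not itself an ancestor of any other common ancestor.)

Ancestors of 8e1583d: {116edfd, 4d12ad3, 8e1583d, 93a5419}.
Ancestors of b53e6a7: {4d12ad3, b53e6a7, f33e961}.
Common ancestors: {4d12ad3}.
The only common ancestor is 4d12ad3, so it is the merge base.

4d12ad3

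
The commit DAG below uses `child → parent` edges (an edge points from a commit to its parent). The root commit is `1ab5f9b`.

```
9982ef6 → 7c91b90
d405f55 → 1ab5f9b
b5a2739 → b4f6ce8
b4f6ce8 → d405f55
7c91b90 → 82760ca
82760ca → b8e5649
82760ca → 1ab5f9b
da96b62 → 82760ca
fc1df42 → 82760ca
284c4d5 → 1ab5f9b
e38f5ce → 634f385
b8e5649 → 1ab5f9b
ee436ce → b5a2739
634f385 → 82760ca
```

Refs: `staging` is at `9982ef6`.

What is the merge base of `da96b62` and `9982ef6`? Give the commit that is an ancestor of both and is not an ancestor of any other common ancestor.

82760ca

Ancestors of da96b62: {1ab5f9b, 82760ca, b8e5649, da96b62}.
Ancestors of 9982ef6: {1ab5f9b, 7c91b90, 82760ca, 9982ef6, b8e5649}.
Common ancestors: {1ab5f9b, 82760ca, b8e5649}.
Among these, 82760ca is not an ancestor of any other common ancestor — it is the merge base.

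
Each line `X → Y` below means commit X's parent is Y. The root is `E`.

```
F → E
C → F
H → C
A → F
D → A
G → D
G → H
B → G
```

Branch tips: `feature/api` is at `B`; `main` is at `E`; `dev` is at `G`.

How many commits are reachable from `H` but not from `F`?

Reachable from H: {C, E, F, H}.
Reachable from F: {E, F}.
In H's history but not F's: {C, H} — 2 commits.

2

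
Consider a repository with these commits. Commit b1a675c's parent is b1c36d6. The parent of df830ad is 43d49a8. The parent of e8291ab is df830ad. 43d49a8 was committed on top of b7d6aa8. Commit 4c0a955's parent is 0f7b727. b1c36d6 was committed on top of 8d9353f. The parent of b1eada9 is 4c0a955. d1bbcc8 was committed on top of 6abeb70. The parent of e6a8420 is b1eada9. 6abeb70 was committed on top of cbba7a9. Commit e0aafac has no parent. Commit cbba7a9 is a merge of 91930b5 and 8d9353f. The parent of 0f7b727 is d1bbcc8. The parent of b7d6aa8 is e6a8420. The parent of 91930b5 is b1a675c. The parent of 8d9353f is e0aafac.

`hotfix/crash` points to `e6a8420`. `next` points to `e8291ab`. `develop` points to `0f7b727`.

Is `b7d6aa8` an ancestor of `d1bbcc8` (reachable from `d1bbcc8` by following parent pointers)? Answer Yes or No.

Ancestors of d1bbcc8: {6abeb70, 8d9353f, 91930b5, b1a675c, b1c36d6, cbba7a9, d1bbcc8, e0aafac}.
b7d6aa8 is not in that set, so it is not an ancestor of d1bbcc8.

No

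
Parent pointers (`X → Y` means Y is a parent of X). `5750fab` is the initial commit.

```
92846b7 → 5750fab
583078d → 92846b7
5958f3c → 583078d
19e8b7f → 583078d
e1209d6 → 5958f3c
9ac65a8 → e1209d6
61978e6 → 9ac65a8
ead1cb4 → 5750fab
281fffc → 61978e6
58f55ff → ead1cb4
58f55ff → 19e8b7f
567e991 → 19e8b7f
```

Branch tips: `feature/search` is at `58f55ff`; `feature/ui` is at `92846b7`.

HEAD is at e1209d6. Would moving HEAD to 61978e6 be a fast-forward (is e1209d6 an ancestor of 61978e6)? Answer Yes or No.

Yes

A fast-forward from e1209d6 to 61978e6 is possible iff e1209d6 is an ancestor of 61978e6.
Ancestors of 61978e6: {5750fab, 583078d, 5958f3c, 61978e6, 92846b7, 9ac65a8, e1209d6}.
e1209d6 is among them, so fast-forward is possible.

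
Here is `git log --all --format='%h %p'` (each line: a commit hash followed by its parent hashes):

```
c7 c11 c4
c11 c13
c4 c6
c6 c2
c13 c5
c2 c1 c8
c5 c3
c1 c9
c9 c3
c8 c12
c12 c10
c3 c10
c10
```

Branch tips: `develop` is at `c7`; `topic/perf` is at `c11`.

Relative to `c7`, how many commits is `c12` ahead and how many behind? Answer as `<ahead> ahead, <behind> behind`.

Reachable from c12: {c10, c12}.
Reachable from c7: {c1, c10, c11, c12, c13, c2, c3, c4, c5, c6, c7, c8, c9}.
Only in c12's history (ahead): {} — 0.
Only in c7's history (behind): {c1, c11, c13, c2, c3, c4, c5, c6, c7, c8, c9} — 11.

0 ahead, 11 behind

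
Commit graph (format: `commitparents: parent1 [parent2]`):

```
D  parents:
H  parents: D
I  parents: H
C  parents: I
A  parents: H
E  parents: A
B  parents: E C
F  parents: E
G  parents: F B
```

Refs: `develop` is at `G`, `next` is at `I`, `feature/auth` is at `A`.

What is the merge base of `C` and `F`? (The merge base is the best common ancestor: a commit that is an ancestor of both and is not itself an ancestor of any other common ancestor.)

H

Ancestors of C: {C, D, H, I}.
Ancestors of F: {A, D, E, F, H}.
Common ancestors: {D, H}.
Among these, H is not an ancestor of any other common ancestor — it is the merge base.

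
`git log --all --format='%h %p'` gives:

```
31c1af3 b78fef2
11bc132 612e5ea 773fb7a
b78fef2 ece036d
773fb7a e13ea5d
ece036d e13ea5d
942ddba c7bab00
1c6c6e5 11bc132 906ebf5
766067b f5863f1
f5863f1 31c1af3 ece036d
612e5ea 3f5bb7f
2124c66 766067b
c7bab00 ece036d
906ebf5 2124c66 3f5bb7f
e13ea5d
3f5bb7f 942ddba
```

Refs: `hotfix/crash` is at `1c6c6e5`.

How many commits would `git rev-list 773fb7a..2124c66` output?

6

Reachable from 2124c66: {2124c66, 31c1af3, 766067b, b78fef2, e13ea5d, ece036d, f5863f1}.
Reachable from 773fb7a: {773fb7a, e13ea5d}.
In 2124c66's history but not 773fb7a's: {2124c66, 31c1af3, 766067b, b78fef2, ece036d, f5863f1} — 6 commits.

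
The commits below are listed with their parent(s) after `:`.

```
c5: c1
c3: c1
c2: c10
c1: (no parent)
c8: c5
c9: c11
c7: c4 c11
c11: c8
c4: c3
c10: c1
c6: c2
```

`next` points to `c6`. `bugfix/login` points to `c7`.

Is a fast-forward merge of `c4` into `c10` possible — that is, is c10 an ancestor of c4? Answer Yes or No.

No

A fast-forward from c10 to c4 is possible iff c10 is an ancestor of c4.
Ancestors of c4: {c1, c3, c4}.
c10 is not among them, so fast-forward is not possible.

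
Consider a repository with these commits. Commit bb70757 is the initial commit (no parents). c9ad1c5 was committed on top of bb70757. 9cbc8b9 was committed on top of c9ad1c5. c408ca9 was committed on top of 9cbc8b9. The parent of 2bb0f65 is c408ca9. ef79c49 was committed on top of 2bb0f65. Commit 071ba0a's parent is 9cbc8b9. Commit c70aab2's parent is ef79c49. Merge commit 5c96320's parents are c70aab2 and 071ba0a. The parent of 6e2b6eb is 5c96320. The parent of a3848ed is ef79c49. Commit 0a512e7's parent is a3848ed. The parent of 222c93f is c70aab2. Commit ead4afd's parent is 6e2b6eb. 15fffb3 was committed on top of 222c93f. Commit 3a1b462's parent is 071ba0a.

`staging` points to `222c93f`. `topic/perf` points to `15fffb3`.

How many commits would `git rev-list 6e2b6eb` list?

10

Walking parent pointers from 6e2b6eb: reachable set = {071ba0a, 2bb0f65, 5c96320, 6e2b6eb, 9cbc8b9, bb70757, c408ca9, c70aab2, c9ad1c5, ef79c49}.
That is 10 commits.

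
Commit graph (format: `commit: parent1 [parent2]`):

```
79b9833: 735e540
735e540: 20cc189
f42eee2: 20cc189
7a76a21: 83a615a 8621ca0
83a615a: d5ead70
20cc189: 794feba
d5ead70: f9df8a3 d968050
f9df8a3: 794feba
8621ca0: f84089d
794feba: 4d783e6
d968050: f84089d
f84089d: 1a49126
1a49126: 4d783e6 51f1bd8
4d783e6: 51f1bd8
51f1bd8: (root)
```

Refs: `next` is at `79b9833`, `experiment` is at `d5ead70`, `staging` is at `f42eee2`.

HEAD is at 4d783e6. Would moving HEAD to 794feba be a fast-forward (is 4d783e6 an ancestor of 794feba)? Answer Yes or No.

A fast-forward from 4d783e6 to 794feba is possible iff 4d783e6 is an ancestor of 794feba.
Ancestors of 794feba: {4d783e6, 51f1bd8, 794feba}.
4d783e6 is among them, so fast-forward is possible.

Yes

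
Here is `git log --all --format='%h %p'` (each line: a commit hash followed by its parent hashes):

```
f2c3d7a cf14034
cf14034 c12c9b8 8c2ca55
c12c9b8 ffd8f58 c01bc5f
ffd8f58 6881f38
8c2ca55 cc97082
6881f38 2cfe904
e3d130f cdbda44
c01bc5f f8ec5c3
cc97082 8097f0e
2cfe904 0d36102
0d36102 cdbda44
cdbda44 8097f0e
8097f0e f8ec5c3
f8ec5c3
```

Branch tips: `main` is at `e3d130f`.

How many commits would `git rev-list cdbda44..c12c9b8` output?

Reachable from c12c9b8: {0d36102, 2cfe904, 6881f38, 8097f0e, c01bc5f, c12c9b8, cdbda44, f8ec5c3, ffd8f58}.
Reachable from cdbda44: {8097f0e, cdbda44, f8ec5c3}.
In c12c9b8's history but not cdbda44's: {0d36102, 2cfe904, 6881f38, c01bc5f, c12c9b8, ffd8f58} — 6 commits.

6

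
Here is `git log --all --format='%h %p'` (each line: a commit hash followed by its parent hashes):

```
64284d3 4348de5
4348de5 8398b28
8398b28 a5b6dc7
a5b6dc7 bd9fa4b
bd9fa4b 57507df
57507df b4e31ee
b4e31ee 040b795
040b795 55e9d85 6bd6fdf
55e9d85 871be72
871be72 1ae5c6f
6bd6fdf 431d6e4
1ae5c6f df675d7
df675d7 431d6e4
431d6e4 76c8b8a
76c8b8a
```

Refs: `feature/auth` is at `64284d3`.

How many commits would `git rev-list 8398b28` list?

13

Walking parent pointers from 8398b28: reachable set = {040b795, 1ae5c6f, 431d6e4, 55e9d85, 57507df, 6bd6fdf, 76c8b8a, 8398b28, 871be72, a5b6dc7, b4e31ee, bd9fa4b, df675d7}.
That is 13 commits.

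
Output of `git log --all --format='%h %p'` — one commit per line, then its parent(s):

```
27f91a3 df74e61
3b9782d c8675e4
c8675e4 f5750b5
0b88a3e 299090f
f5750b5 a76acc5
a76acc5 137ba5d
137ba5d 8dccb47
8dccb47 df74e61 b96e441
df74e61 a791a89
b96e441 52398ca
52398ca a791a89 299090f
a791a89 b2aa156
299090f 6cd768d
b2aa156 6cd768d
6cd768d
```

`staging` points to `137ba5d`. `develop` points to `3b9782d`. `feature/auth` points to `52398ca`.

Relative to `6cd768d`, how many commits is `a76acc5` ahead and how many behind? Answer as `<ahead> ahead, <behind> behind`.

9 ahead, 0 behind

Reachable from a76acc5: {137ba5d, 299090f, 52398ca, 6cd768d, 8dccb47, a76acc5, a791a89, b2aa156, b96e441, df74e61}.
Reachable from 6cd768d: {6cd768d}.
Only in a76acc5's history (ahead): {137ba5d, 299090f, 52398ca, 8dccb47, a76acc5, a791a89, b2aa156, b96e441, df74e61} — 9.
Only in 6cd768d's history (behind): {} — 0.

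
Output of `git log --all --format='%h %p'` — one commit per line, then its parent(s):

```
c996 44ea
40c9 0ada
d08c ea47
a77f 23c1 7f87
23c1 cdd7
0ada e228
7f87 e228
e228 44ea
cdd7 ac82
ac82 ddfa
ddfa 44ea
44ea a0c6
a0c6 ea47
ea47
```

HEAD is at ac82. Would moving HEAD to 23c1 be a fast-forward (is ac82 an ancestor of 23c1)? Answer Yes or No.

Yes

A fast-forward from ac82 to 23c1 is possible iff ac82 is an ancestor of 23c1.
Ancestors of 23c1: {23c1, 44ea, a0c6, ac82, cdd7, ddfa, ea47}.
ac82 is among them, so fast-forward is possible.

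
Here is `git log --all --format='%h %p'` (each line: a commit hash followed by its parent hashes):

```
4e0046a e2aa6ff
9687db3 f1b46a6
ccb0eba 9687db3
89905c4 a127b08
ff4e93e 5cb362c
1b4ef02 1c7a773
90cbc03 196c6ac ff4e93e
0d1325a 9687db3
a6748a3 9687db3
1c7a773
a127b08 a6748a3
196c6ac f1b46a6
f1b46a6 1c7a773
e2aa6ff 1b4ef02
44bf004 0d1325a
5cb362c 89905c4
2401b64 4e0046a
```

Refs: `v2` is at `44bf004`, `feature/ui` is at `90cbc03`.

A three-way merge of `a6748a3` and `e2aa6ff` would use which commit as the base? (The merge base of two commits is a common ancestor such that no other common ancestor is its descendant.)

1c7a773

Ancestors of a6748a3: {1c7a773, 9687db3, a6748a3, f1b46a6}.
Ancestors of e2aa6ff: {1b4ef02, 1c7a773, e2aa6ff}.
Common ancestors: {1c7a773}.
The only common ancestor is 1c7a773, so it is the merge base.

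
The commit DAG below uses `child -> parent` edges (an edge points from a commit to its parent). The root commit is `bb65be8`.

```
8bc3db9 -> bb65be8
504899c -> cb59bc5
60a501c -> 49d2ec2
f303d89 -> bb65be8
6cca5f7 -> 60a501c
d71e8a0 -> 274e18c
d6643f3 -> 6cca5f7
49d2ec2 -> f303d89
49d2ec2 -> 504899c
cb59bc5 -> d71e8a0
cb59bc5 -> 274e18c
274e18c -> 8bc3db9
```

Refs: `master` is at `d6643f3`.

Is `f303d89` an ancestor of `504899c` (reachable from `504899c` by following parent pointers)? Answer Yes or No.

No

Ancestors of 504899c: {274e18c, 504899c, 8bc3db9, bb65be8, cb59bc5, d71e8a0}.
f303d89 is not in that set, so it is not an ancestor of 504899c.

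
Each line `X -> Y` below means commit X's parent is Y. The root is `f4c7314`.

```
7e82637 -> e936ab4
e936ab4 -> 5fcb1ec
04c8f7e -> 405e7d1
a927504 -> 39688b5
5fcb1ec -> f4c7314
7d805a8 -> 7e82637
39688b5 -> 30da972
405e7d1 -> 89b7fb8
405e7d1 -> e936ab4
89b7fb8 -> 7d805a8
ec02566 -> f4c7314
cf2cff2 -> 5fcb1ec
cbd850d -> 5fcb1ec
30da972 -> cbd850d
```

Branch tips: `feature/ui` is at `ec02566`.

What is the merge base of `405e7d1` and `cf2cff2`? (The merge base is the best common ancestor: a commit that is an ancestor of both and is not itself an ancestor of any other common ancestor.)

5fcb1ec

Ancestors of 405e7d1: {405e7d1, 5fcb1ec, 7d805a8, 7e82637, 89b7fb8, e936ab4, f4c7314}.
Ancestors of cf2cff2: {5fcb1ec, cf2cff2, f4c7314}.
Common ancestors: {5fcb1ec, f4c7314}.
Among these, 5fcb1ec is not an ancestor of any other common ancestor — it is the merge base.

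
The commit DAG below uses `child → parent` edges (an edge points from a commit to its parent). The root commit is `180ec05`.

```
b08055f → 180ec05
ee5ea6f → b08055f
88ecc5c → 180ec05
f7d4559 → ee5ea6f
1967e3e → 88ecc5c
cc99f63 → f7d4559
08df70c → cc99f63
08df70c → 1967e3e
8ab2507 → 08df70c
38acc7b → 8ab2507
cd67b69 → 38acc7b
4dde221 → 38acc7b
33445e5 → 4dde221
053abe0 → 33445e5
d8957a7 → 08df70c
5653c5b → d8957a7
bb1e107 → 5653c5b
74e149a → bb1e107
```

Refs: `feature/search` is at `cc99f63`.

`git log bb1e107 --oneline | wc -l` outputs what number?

11

Walking parent pointers from bb1e107: reachable set = {08df70c, 180ec05, 1967e3e, 5653c5b, 88ecc5c, b08055f, bb1e107, cc99f63, d8957a7, ee5ea6f, f7d4559}.
That is 11 commits.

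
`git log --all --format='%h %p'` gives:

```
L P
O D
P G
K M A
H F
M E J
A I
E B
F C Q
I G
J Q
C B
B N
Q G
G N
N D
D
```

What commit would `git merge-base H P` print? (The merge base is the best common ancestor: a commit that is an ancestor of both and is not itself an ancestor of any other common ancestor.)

G

Ancestors of H: {B, C, D, F, G, H, N, Q}.
Ancestors of P: {D, G, N, P}.
Common ancestors: {D, G, N}.
Among these, G is not an ancestor of any other common ancestor — it is the merge base.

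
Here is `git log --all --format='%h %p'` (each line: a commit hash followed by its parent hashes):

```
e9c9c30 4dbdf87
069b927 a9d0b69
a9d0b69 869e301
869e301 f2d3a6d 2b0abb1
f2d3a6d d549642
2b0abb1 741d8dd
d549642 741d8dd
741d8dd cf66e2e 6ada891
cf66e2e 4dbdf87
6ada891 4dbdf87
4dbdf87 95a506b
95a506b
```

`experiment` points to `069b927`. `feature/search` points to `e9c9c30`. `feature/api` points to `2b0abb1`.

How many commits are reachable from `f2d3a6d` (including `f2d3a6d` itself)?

7

Walking parent pointers from f2d3a6d: reachable set = {4dbdf87, 6ada891, 741d8dd, 95a506b, cf66e2e, d549642, f2d3a6d}.
That is 7 commits.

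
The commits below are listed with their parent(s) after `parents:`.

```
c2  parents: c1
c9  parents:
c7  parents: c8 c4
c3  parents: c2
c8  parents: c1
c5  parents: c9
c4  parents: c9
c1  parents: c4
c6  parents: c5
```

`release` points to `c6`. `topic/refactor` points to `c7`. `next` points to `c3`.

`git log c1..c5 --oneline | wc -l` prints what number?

Reachable from c5: {c5, c9}.
Reachable from c1: {c1, c4, c9}.
In c5's history but not c1's: {c5} — 1 commit.

1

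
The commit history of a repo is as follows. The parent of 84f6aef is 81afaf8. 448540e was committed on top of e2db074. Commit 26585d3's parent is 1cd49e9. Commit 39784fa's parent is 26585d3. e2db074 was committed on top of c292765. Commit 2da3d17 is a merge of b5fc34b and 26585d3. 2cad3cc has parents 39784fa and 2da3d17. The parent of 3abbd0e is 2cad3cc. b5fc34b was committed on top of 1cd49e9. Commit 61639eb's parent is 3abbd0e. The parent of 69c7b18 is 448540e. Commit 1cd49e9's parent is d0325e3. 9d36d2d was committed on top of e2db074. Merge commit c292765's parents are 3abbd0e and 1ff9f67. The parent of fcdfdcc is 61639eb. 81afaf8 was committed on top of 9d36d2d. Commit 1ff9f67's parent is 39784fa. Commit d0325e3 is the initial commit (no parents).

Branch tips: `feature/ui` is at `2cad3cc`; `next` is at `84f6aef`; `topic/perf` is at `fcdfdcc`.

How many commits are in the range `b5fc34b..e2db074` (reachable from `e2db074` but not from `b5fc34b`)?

Reachable from e2db074: {1cd49e9, 1ff9f67, 26585d3, 2cad3cc, 2da3d17, 39784fa, 3abbd0e, b5fc34b, c292765, d0325e3, e2db074}.
Reachable from b5fc34b: {1cd49e9, b5fc34b, d0325e3}.
In e2db074's history but not b5fc34b's: {1ff9f67, 26585d3, 2cad3cc, 2da3d17, 39784fa, 3abbd0e, c292765, e2db074} — 8 commits.

8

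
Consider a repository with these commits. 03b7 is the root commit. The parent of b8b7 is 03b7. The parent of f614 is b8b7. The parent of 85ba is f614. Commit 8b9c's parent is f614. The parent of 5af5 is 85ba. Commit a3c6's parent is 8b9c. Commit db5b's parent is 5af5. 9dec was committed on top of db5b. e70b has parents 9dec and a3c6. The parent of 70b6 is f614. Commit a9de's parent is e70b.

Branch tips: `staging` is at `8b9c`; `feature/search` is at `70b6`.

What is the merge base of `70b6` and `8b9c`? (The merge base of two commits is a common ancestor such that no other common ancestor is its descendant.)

f614

Ancestors of 70b6: {03b7, 70b6, b8b7, f614}.
Ancestors of 8b9c: {03b7, 8b9c, b8b7, f614}.
Common ancestors: {03b7, b8b7, f614}.
Among these, f614 is not an ancestor of any other common ancestor — it is the merge base.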